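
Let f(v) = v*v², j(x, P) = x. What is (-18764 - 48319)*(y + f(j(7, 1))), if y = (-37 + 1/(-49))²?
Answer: -275988786537/2401 ≈ -1.1495e+8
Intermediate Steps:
f(v) = v³
y = 3290596/2401 (y = (-37 - 1/49)² = (-1814/49)² = 3290596/2401 ≈ 1370.5)
(-18764 - 48319)*(y + f(j(7, 1))) = (-18764 - 48319)*(3290596/2401 + 7³) = -67083*(3290596/2401 + 343) = -67083*4114139/2401 = -275988786537/2401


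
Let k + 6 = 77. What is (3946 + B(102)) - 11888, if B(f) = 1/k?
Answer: -563881/71 ≈ -7942.0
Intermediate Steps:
k = 71 (k = -6 + 77 = 71)
B(f) = 1/71
(3946 + B(102)) - 11888 = (3946 + 1/71) - 11888 = 280167/71 - 11888 = -563881/71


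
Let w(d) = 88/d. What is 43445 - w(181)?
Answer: 7863457/181 ≈ 43445.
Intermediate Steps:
43445 - w(181) = 43445 - 88/181 = 7863457/181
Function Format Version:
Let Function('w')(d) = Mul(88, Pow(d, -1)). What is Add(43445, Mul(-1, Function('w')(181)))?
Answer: Rational(7863457, 181) ≈ 43445.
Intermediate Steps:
Add(43445, Mul(-1, Function('w')(181))) = Add(43445, Mul(-1, Mul(88, Pow(181, -1)))) = Add(43445, Mul(-1, Mul(88, Rational(1, 181)))) = Add(43445, Mul(-1, Rational(88, 181))) = Add(43445, Rational(-88, 181)) = Rational(7863457, 181)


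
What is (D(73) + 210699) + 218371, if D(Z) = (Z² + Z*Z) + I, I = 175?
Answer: 439903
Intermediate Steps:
D(Z) = 175 + 2*Z² (D(Z) = (Z² + Z*Z) + 175 = (Z² + Z²) + 175 = 2*Z² + 175 = 175 + 2*Z²)
(D(73) + 210699) + 218371 = ((175 + 2*73²) + 210699) + 218371 = ((175 + 2*5329) + 210699) + 218371 = ((175 + 10658) + 210699) + 218371 = (10833 + 210699) + 218371 = 221532 + 218371 = 439903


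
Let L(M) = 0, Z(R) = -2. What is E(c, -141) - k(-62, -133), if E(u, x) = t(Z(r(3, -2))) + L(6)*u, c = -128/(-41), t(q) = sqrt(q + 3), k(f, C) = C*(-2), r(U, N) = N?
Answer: -265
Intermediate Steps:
k(f, C) = -2*C
t(q) = sqrt(3 + q)
c = 128/41 (c = -128*(-1/41) = 128/41 ≈ 3.1220)
E(u, x) = 1 (E(u, x) = sqrt(3 - 2) + 0*u = sqrt(1) + 0 = 1 + 0 = 1)
E(c, -141) - k(-62, -133) = 1 - (-2)*(-133) = 1 - 1*266 = 1 - 266 = -265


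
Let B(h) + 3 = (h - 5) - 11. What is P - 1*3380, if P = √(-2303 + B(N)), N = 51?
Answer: -3380 + I*√2271 ≈ -3380.0 + 47.655*I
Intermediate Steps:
B(h) = -19 + h (B(h) = -3 + ((h - 5) - 11) = -3 + ((-5 + h) - 11) = -3 + (-16 + h) = -19 + h)
P = I*√2271 (P = √(-2303 + (-19 + 51)) = √(-2303 + 32) = √(-2271) = I*√2271 ≈ 47.655*I)
P - 1*3380 = I*√2271 - 1*3380 = I*√2271 - 3380 = -3380 + I*√2271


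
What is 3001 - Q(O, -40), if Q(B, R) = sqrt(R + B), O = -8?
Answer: 3001 - 4*I*sqrt(3) ≈ 3001.0 - 6.9282*I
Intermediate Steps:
Q(B, R) = sqrt(B + R)
3001 - Q(O, -40) = 3001 - sqrt(-8 - 40) = 3001 - sqrt(-48) = 3001 - 4*I*sqrt(3)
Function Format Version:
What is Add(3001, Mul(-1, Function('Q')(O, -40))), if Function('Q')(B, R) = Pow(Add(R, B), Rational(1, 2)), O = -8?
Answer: Add(3001, Mul(-4, I, Pow(3, Rational(1, 2)))) ≈ Add(3001.0, Mul(-6.9282, I))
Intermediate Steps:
Function('Q')(B, R) = Pow(Add(B, R), Rational(1, 2))
Add(3001, Mul(-1, Function('Q')(O, -40))) = Add(3001, Mul(-1, Pow(Add(-8, -40), Rational(1, 2)))) = Add(3001, Mul(-1, Pow(-48, Rational(1, 2)))) = Add(3001, Mul(-1, Mul(4, I, Pow(3, Rational(1, 2))))) = Add(3001, Mul(-4, I, Pow(3, Rational(1, 2))))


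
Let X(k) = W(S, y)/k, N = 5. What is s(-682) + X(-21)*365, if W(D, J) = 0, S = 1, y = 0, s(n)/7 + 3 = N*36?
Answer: 1239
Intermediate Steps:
s(n) = 1239 (s(n) = -21 + 7*(5*36) = -21 + 7*180 = -21 + 1260 = 1239)
X(k) = 0 (X(k) = 0/k = 0)
s(-682) + X(-21)*365 = 1239 + 0*365 = 1239 + 0 = 1239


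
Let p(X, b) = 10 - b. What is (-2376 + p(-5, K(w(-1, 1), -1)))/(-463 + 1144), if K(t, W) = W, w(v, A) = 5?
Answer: -2365/681 ≈ -3.4728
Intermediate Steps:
(-2376 + p(-5, K(w(-1, 1), -1)))/(-463 + 1144) = (-2376 + (10 - 1*(-1)))/(-463 + 1144) = (-2376 + (10 + 1))/681 = (-2376 + 11)*(1/681) = -2365*1/681 = -2365/681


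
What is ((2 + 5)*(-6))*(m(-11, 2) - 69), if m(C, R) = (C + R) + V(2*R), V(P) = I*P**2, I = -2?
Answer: 4620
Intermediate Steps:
V(P) = -2*P**2
m(C, R) = C + R - 8*R**2 (m(C, R) = (C + R) - 2*4*R**2 = (C + R) - 8*R**2 = C + R - 8*R**2)
((2 + 5)*(-6))*(m(-11, 2) - 69) = ((2 + 5)*(-6))*((-11 + 2 - 8*2**2) - 69) = (7*(-6))*((-11 + 2 - 8*4) - 69) = -42*((-11 + 2 - 32) - 69) = -42*(-41 - 69) = -42*(-110) = 4620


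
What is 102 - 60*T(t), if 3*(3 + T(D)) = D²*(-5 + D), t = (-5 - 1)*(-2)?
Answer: -19878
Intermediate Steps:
t = 12 (t = -6*(-2) = 12)
T(D) = -3 + D²*(-5 + D)/3 (T(D) = -3 + (D²*(-5 + D))/3 = -3 + D²*(-5 + D)/3)
102 - 60*T(t) = 102 - 60*(-3 - 5/3*12² + (⅓)*12³) = 102 - 60*(-3 - 5/3*144 + (⅓)*1728) = 102 - 60*(-3 - 240 + 576) = 102 - 60*333 = 102 - 19980 = -19878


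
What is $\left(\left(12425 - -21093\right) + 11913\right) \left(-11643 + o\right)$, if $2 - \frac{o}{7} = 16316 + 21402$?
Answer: $-12523282305$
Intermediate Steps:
$o = -264012$ ($o = 14 - 7 \left(16316 + 21402\right) = 14 - 264026 = -264012$)
$\left(\left(12425 - -21093\right) + 11913\right) \left(-11643 + o\right) = \left(\left(12425 - -21093\right) + 11913\right) \left(-11643 - 264012\right) = \left(\left(12425 + 21093\right) + 11913\right) \left(-275655\right) = \left(33518 + 11913\right) \left(-275655\right) = 45431 \left(-275655\right) = -12523282305$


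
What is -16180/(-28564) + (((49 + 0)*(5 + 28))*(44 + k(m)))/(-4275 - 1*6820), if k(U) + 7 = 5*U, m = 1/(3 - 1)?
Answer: -117493459/22636970 ≈ -5.1903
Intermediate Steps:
m = ½ (m = 1/2 = ½ ≈ 0.50000)
k(U) = -7 + 5*U
-16180/(-28564) + (((49 + 0)*(5 + 28))*(44 + k(m)))/(-4275 - 1*6820) = -16180/(-28564) + (((49 + 0)*(5 + 28))*(44 + (-7 + 5*(½))))/(-4275 - 1*6820) = -16180*(-1/28564) + ((49*33)*(44 + (-7 + 5/2)))/(-4275 - 6820) = 4045/7141 + (1617*(44 - 9/2))/(-11095) = 4045/7141 + (1617*(79/2))*(-1/11095) = 4045/7141 + (127743/2)*(-1/11095) = 4045/7141 - 18249/3170 = -117493459/22636970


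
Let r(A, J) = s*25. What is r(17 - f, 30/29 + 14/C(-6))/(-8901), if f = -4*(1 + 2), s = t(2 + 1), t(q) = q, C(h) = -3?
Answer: -25/2967 ≈ -0.0084260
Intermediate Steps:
s = 3 (s = 2 + 1 = 3)
f = -12 (f = -4*3 = -12)
r(A, J) = 75 (r(A, J) = 3*25 = 75)
r(17 - f, 30/29 + 14/C(-6))/(-8901) = 75/(-8901) = 75*(-1/8901) = -25/2967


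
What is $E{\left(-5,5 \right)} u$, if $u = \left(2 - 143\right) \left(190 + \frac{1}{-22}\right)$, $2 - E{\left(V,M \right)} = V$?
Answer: $- \frac{4124673}{22} \approx -1.8749 \cdot 10^{5}$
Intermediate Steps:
$E{\left(V,M \right)} = 2 - V$
$u = - \frac{589239}{22}$ ($u = - 141 \left(190 - \frac{1}{22}\right) = \left(-141\right) \frac{4179}{22} = - \frac{589239}{22} \approx -26784.0$)
$E{\left(-5,5 \right)} u = \left(2 - -5\right) \left(- \frac{589239}{22}\right) = \left(2 + 5\right) \left(- \frac{589239}{22}\right) = 7 \left(- \frac{589239}{22}\right) = - \frac{4124673}{22}$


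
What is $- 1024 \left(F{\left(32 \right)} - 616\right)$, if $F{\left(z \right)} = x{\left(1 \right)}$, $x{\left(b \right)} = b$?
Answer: $629760$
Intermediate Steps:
$F{\left(z \right)} = 1$
$- 1024 \left(F{\left(32 \right)} - 616\right) = - 1024 \left(1 - 616\right) = \left(-1024\right) \left(-615\right) = 629760$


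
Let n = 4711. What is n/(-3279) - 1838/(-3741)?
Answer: -1288561/1362971 ≈ -0.94541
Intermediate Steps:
n/(-3279) - 1838/(-3741) = 4711/(-3279) - 1838/(-3741) = 4711*(-1/3279) - 1838*(-1/3741) = -4711/3279 + 1838/3741 = -1288561/1362971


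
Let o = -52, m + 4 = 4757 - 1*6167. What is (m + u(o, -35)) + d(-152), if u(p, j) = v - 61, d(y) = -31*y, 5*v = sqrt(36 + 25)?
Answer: 3237 + sqrt(61)/5 ≈ 3238.6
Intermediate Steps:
v = sqrt(61)/5 (v = sqrt(36 + 25)/5 = sqrt(61)/5 ≈ 1.5620)
m = -1414 (m = -4 + (4757 - 1*6167) = -4 + (4757 - 6167) = -4 - 1410 = -1414)
u(p, j) = -61 + sqrt(61)/5 (u(p, j) = sqrt(61)/5 - 61 = -61 + sqrt(61)/5)
(m + u(o, -35)) + d(-152) = (-1414 + (-61 + sqrt(61)/5)) - 31*(-152) = (-1475 + sqrt(61)/5) + 4712 = 3237 + sqrt(61)/5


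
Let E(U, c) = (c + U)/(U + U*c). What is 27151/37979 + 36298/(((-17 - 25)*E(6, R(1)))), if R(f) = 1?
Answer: -2755793085/1860971 ≈ -1480.8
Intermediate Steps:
E(U, c) = (U + c)/(U + U*c)
27151/37979 + 36298/(((-17 - 25)*E(6, R(1)))) = 27151/37979 + 36298/(((-17 - 25)*((6 + 1)/(6*(1 + 1))))) = 27151*(1/37979) + 36298/((-7*7/2)) = 27151/37979 + 36298/((-7*7/2)) = 27151/37979 + 36298/((-42*7/12)) = 27151/37979 + 36298/(-49/2) = 27151/37979 + 36298*(-2/49) = 27151/37979 - 72596/49 = -2755793085/1860971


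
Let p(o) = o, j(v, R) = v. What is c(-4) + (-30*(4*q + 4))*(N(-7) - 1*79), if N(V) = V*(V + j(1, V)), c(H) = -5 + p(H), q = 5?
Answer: 26631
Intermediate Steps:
c(H) = -5 + H
N(V) = V*(1 + V) (N(V) = V*(V + 1) = V*(1 + V))
c(-4) + (-30*(4*q + 4))*(N(-7) - 1*79) = (-5 - 4) + (-30*(4*5 + 4))*(-7*(1 - 7) - 1*79) = -9 + (-30*(20 + 4))*(-7*(-6) - 79) = -9 + (-30*24)*(42 - 79) = -9 - 720*(-37) = -9 + 26640 = 26631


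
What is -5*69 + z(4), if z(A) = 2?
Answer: -343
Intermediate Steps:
-5*69 + z(4) = -5*69 + 2 = -345 + 2 = -343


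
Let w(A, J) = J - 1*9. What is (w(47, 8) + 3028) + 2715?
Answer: 5742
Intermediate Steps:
w(A, J) = -9 + J (w(A, J) = J - 9 = -9 + J)
(w(47, 8) + 3028) + 2715 = ((-9 + 8) + 3028) + 2715 = (-1 + 3028) + 2715 = 3027 + 2715 = 5742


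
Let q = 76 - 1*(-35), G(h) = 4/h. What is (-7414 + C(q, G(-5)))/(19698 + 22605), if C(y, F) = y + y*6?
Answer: -6637/42303 ≈ -0.15689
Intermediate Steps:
q = 111 (q = 76 + 35 = 111)
C(y, F) = 7*y (C(y, F) = y + 6*y = 7*y)
(-7414 + C(q, G(-5)))/(19698 + 22605) = (-7414 + 7*111)/(19698 + 22605) = (-7414 + 777)/42303 = -6637*1/42303 = -6637/42303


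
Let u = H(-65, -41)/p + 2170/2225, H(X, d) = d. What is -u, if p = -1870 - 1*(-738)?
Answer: -509533/503740 ≈ -1.0115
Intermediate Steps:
p = -1132 (p = -1870 + 738 = -1132)
u = 509533/503740 (u = -41/(-1132) + 2170/2225 = -41*(-1/1132) + 2170*(1/2225) = 41/1132 + 434/445 = 509533/503740 ≈ 1.0115)
-u = -1*509533/503740 = -509533/503740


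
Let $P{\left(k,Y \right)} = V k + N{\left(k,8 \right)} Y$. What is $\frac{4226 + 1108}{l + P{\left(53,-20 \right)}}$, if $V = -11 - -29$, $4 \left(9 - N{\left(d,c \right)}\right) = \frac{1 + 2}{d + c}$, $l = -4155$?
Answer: $- \frac{54229}{34371} \approx -1.5778$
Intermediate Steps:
$N{\left(d,c \right)} = 9 - \frac{3}{4 \left(c + d\right)}$ ($N{\left(d,c \right)} = 9 - \frac{\left(1 + 2\right) \frac{1}{d + c}}{4} = 9 - \frac{3 \frac{1}{c + d}}{4} = 9 - \frac{3}{4 \left(c + d\right)}$)
$V = 18$ ($V = -11 + 29 = 18$)
$P{\left(k,Y \right)} = 18 k + \frac{Y \left(\frac{285}{4} + 9 k\right)}{8 + k}$ ($P{\left(k,Y \right)} = 18 k + \frac{- \frac{3}{4} + 9 \cdot 8 + 9 k}{8 + k} Y = 18 k + \frac{- \frac{3}{4} + 72 + 9 k}{8 + k} Y = 18 k + \frac{\frac{285}{4} + 9 k}{8 + k} Y = 18 k + \frac{Y \left(\frac{285}{4} + 9 k\right)}{8 + k}$)
$\frac{4226 + 1108}{l + P{\left(53,-20 \right)}} = \frac{4226 + 1108}{-4155 + \frac{3 \left(- 20 \left(95 + 12 \cdot 53\right) + 24 \cdot 53 \left(8 + 53\right)\right)}{4 \left(8 + 53\right)}} = \frac{5334}{-4155 + \frac{3 \left(- 20 \left(95 + 636\right) + 24 \cdot 53 \cdot 61\right)}{4 \cdot 61}} = \frac{5334}{-4155 + \frac{3}{4} \cdot \frac{1}{61} \left(\left(-20\right) 731 + 77592\right)} = \frac{5334}{-4155 + \frac{3}{4} \cdot \frac{1}{61} \left(-14620 + 77592\right)} = \frac{5334}{-4155 + \frac{3}{4} \cdot \frac{1}{61} \cdot 62972} = \frac{5334}{-4155 + \frac{47229}{61}} = \frac{5334}{- \frac{206226}{61}} = 5334 \left(- \frac{61}{206226}\right) = - \frac{54229}{34371}$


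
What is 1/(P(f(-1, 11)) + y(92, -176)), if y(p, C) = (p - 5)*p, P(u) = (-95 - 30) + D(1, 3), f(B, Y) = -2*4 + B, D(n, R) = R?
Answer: 1/7882 ≈ 0.00012687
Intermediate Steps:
f(B, Y) = -8 + B
P(u) = -122 (P(u) = (-95 - 30) + 3 = -125 + 3 = -122)
y(p, C) = p*(-5 + p) (y(p, C) = (-5 + p)*p = p*(-5 + p))
1/(P(f(-1, 11)) + y(92, -176)) = 1/(-122 + 92*(-5 + 92)) = 1/(-122 + 92*87) = 1/(-122 + 8004) = 1/7882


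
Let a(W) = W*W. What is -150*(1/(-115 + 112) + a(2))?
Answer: -550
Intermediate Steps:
a(W) = W**2
-150*(1/(-115 + 112) + a(2)) = -150*(1/(-115 + 112) + 2**2) = -150*(1/(-3) + 4) = -150*(-1/3 + 4) = -150*11/3 = -550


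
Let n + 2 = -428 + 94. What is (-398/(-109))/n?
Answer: -199/18312 ≈ -0.010867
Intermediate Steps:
n = -336 (n = -2 + (-428 + 94) = -2 - 334 = -336)
(-398/(-109))/n = -398/(-109)/(-336) = -398*(-1/109)*(-1/336) = (398/109)*(-1/336) = -199/18312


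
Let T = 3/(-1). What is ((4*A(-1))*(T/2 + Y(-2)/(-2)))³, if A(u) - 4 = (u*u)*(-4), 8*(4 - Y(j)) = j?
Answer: 0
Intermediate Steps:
Y(j) = 4 - j/8
T = -3 (T = 3*(-1) = -3)
A(u) = 4 - 4*u² (A(u) = 4 + (u*u)*(-4) = 4 + u²*(-4) = 4 - 4*u²)
((4*A(-1))*(T/2 + Y(-2)/(-2)))³ = ((4*(4 - 4*(-1)²))*(-3/2 + (4 - ⅛*(-2))/(-2)))³ = ((4*(4 - 4*1))*(-3*½ + (4 + ¼)*(-½)))³ = ((4*(4 - 4))*(-3/2 + (17/4)*(-½)))³ = ((4*0)*(-3/2 - 17/8))³ = (0*(-29/8))³ = 0³ = 0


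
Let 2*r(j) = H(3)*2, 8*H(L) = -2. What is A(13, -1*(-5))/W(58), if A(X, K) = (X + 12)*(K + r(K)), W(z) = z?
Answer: 475/232 ≈ 2.0474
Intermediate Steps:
H(L) = -1/4 (H(L) = (1/8)*(-2) = -1/4)
r(j) = -1/4 (r(j) = (-1/4*2)/2 = (1/2)*(-1/2) = -1/4)
A(X, K) = (12 + X)*(-1/4 + K) (A(X, K) = (X + 12)*(K - 1/4) = (12 + X)*(-1/4 + K))
A(13, -1*(-5))/W(58) = (-3 + 12*(-1*(-5)) - 1/4*13 - 1*(-5)*13)/58 = (-3 + 12*5 - 13/4 + 5*13)*(1/58) = (-3 + 60 - 13/4 + 65)*(1/58) = (475/4)*(1/58) = 475/232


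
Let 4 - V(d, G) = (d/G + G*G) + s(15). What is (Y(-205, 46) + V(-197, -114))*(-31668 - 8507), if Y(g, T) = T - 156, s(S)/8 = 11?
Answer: 60417454975/114 ≈ 5.2998e+8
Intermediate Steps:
s(S) = 88 (s(S) = 8*11 = 88)
Y(g, T) = -156 + T
V(d, G) = -84 - G² - d/G (V(d, G) = 4 - ((d/G + G*G) + 88) = 4 - ((d/G + G²) + 88) = 4 - ((G² + d/G) + 88) = 4 - (88 + G² + d/G) = 4 + (-88 - G² - d/G) = -84 - G² - d/G)
(Y(-205, 46) + V(-197, -114))*(-31668 - 8507) = ((-156 + 46) + (-84 - 1*(-114)² - 1*(-197)/(-114)))*(-31668 - 8507) = (-110 + (-84 - 1*12996 - 1*(-197)*(-1/114)))*(-40175) = (-110 + (-84 - 12996 - 197/114))*(-40175) = (-110 - 1491317/114)*(-40175) = -1503857/114*(-40175) = 60417454975/114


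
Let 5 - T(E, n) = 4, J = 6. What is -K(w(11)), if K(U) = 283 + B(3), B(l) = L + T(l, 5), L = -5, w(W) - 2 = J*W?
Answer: -279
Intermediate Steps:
w(W) = 2 + 6*W
T(E, n) = 1 (T(E, n) = 5 - 1*4 = 5 - 4 = 1)
B(l) = -4 (B(l) = -5 + 1 = -4)
K(U) = 279 (K(U) = 283 - 4 = 279)
-K(w(11)) = -1*279 = -279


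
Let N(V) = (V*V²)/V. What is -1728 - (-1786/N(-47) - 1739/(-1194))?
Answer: -97008265/56118 ≈ -1728.6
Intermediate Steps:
N(V) = V² (N(V) = V³/V = V²)
-1728 - (-1786/N(-47) - 1739/(-1194)) = -1728 - (-1786/((-47)²) - 1739/(-1194)) = -1728 - (-1786/2209 - 1739*(-1/1194)) = -1728 - (-1786*1/2209 + 1739/1194) = -1728 - (-38/47 + 1739/1194) = -1728 - 1*36361/56118 = -1728 - 36361/56118 = -97008265/56118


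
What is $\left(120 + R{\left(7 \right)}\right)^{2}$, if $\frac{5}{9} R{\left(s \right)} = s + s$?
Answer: $\frac{527076}{25} \approx 21083.0$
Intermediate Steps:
$R{\left(s \right)} = \frac{18 s}{5}$ ($R{\left(s \right)} = \frac{9 \left(s + s\right)}{5} = \frac{9 \cdot 2 s}{5} = \frac{18 s}{5}$)
$\left(120 + R{\left(7 \right)}\right)^{2} = \left(120 + \frac{18}{5} \cdot 7\right)^{2} = \left(120 + \frac{126}{5}\right)^{2} = \left(\frac{726}{5}\right)^{2} = \frac{527076}{25}$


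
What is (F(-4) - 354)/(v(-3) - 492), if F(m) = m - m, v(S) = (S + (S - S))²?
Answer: 118/161 ≈ 0.73292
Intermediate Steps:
v(S) = S² (v(S) = (S + 0)² = S²)
F(m) = 0
(F(-4) - 354)/(v(-3) - 492) = (0 - 354)/((-3)² - 492) = -354/(9 - 492) = -354/(-483) = -354*(-1/483) = 118/161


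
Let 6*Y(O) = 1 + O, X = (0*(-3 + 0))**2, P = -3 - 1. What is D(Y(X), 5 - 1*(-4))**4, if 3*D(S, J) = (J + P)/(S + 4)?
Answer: 16/625 ≈ 0.025600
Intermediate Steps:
P = -4
X = 0 (X = (0*(-3))**2 = 0**2 = 0)
Y(O) = 1/6 + O/6 (Y(O) = (1 + O)/6 = 1/6 + O/6)
D(S, J) = (-4 + J)/(3*(4 + S)) (D(S, J) = ((J - 4)/(S + 4))/3 = ((-4 + J)/(4 + S))/3 = (-4 + J)/(3*(4 + S)))
D(Y(X), 5 - 1*(-4))**4 = ((-4 + (5 - 1*(-4)))/(3*(4 + (1/6 + (1/6)*0))))**4 = ((-4 + (5 + 4))/(3*(4 + (1/6 + 0))))**4 = ((-4 + 9)/(3*(4 + 1/6)))**4 = ((1/3)*5/(25/6))**4 = ((1/3)*(6/25)*5)**4 = (2/5)**4 = 16/625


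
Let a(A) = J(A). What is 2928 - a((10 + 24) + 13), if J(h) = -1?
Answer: 2929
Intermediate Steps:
a(A) = -1
2928 - a((10 + 24) + 13) = 2928 - 1*(-1) = 2928 + 1 = 2929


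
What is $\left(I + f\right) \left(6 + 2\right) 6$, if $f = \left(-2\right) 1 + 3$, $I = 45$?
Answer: $2208$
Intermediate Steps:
$f = 1$ ($f = -2 + 3 = 1$)
$\left(I + f\right) \left(6 + 2\right) 6 = \left(45 + 1\right) \left(6 + 2\right) 6 = 46 \cdot 8 \cdot 6 = 46 \cdot 48 = 2208$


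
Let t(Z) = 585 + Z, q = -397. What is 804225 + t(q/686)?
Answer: 552099263/686 ≈ 8.0481e+5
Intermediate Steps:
804225 + t(q/686) = 804225 + (585 - 397/686) = 804225 + 400913/686 = 552099263/686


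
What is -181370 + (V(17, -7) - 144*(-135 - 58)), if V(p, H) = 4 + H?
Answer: -153581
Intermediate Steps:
-181370 + (V(17, -7) - 144*(-135 - 58)) = -181370 + ((4 - 7) - 144*(-135 - 58)) = -181370 + (-3 - 144*(-193)) = -181370 + (-3 + 27792) = -181370 + 27789 = -153581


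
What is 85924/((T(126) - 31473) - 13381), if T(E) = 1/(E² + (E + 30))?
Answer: -1377533568/719099327 ≈ -1.9156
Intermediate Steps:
T(E) = 1/(30 + E + E²) (T(E) = 1/(E² + (30 + E)) = 1/(30 + E + E²))
85924/((T(126) - 31473) - 13381) = 85924/((1/(30 + 126 + 126²) - 31473) - 13381) = 85924/((1/(30 + 126 + 15876) - 31473) - 13381) = 85924/((1/16032 - 31473) - 13381) = 85924/(-504575135/16032 - 13381) = 85924/(-719099327/16032) = 85924*(-16032/719099327) = -1377533568/719099327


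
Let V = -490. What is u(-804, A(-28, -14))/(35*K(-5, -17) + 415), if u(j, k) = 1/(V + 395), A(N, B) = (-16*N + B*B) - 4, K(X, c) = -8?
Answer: -1/12825 ≈ -7.7973e-5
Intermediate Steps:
A(N, B) = -4 + B**2 - 16*N (A(N, B) = (-16*N + B**2) - 4 = (B**2 - 16*N) - 4 = -4 + B**2 - 16*N)
u(j, k) = -1/95 (u(j, k) = 1/(-490 + 395) = 1/(-95) = -1/95)
u(-804, A(-28, -14))/(35*K(-5, -17) + 415) = -1/(95*(35*(-8) + 415)) = -1/(95*(-280 + 415)) = -1/95/135 = -1/95*1/135 = -1/12825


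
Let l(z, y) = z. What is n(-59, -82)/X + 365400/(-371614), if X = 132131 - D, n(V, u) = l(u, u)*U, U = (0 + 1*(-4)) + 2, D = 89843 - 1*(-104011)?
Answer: -11307264448/11468565461 ≈ -0.98594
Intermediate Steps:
D = 193854 (D = 89843 + 104011 = 193854)
U = -2 (U = (0 - 4) + 2 = -4 + 2 = -2)
n(V, u) = -2*u (n(V, u) = u*(-2) = -2*u)
X = -61723 (X = 132131 - 1*193854 = 132131 - 193854 = -61723)
n(-59, -82)/X + 365400/(-371614) = -2*(-82)/(-61723) + 365400/(-371614) = 164*(-1/61723) + 365400*(-1/371614) = -164/61723 - 182700/185807 = -11307264448/11468565461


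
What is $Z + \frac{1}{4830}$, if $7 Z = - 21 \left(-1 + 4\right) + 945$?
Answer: $\frac{608581}{4830} \approx 126.0$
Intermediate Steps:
$Z = 126$ ($Z = \frac{- 21 \left(-1 + 4\right) + 945}{7} = \frac{\left(-21\right) 3 + 945}{7} = \frac{-63 + 945}{7} = \frac{1}{7} \cdot 882 = 126$)
$Z + \frac{1}{4830} = 126 + \frac{1}{4830} = \frac{608581}{4830}$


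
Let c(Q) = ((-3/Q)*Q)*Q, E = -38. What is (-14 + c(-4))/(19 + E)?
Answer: 2/19 ≈ 0.10526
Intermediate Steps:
c(Q) = -3*Q
(-14 + c(-4))/(19 + E) = (-14 - 3*(-4))/(19 - 38) = (-14 + 12)/(-19) = -1/19*(-2) = 2/19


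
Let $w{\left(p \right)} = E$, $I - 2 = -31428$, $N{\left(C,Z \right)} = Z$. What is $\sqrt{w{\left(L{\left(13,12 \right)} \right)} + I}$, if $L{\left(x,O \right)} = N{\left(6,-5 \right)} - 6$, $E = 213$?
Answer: $49 i \sqrt{13} \approx 176.67 i$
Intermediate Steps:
$I = -31426$ ($I = 2 - 31428 = -31426$)
$L{\left(x,O \right)} = -11$ ($L{\left(x,O \right)} = -5 - 6 = -11$)
$w{\left(p \right)} = 213$
$\sqrt{w{\left(L{\left(13,12 \right)} \right)} + I} = \sqrt{213 - 31426} = \sqrt{-31213} = 49 i \sqrt{13}$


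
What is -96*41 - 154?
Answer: -4090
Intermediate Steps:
-96*41 - 154 = -24*164 - 154 = -3936 - 154 = -4090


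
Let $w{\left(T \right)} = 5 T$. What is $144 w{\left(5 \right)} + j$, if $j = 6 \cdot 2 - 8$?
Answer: $3604$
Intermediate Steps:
$j = 4$ ($j = 12 - 8 = 4$)
$144 w{\left(5 \right)} + j = 144 \cdot 5 \cdot 5 + 4 = 144 \cdot 25 + 4 = 3600 + 4 = 3604$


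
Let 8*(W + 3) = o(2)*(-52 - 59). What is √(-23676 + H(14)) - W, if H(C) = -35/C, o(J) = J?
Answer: 123/4 + I*√94714/2 ≈ 30.75 + 153.88*I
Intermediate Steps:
W = -123/4 (W = -3 + (2*(-52 - 59))/8 = -3 + (2*(-111))/8 = -3 + (⅛)*(-222) = -3 - 111/4 = -123/4 ≈ -30.750)
√(-23676 + H(14)) - W = √(-23676 - 35/14) - 1*(-123/4) = √(-23676 - 35*1/14) + 123/4 = √(-23676 - 5/2) + 123/4 = √(-47357/2) + 123/4 = I*√94714/2 + 123/4 = 123/4 + I*√94714/2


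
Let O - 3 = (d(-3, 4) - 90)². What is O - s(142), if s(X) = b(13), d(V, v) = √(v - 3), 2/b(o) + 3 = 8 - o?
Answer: 31697/4 ≈ 7924.3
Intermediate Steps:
b(o) = 2/(5 - o) (b(o) = 2/(-3 + (8 - o)) = 2/(5 - o))
d(V, v) = √(-3 + v)
O = 7924 (O = 3 + (√(-3 + 4) - 90)² = 3 + (√1 - 90)² = 3 + (1 - 90)² = 3 + (-89)² = 3 + 7921 = 7924)
s(X) = -¼ (s(X) = -2/(-5 + 13) = -2/8 = -2*⅛ = -¼)
O - s(142) = 7924 - 1*(-¼) = 7924 + ¼ = 31697/4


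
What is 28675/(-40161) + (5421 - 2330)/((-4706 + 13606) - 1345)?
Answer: -92501974/303416355 ≈ -0.30487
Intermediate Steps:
28675/(-40161) + (5421 - 2330)/((-4706 + 13606) - 1345) = 28675*(-1/40161) + 3091/(8900 - 1345) = -28675/40161 + 3091/7555 = -92501974/303416355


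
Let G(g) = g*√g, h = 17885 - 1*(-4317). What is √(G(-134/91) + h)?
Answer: √(183854762 - 134*I*√12194)/91 ≈ 149.0 - 0.0059961*I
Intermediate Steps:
h = 22202 (h = 17885 + 4317 = 22202)
G(g) = g^(3/2)
√(G(-134/91) + h) = √((-134/91)^(3/2) + 22202) = √(-134*I*√12194/8281 + 22202) = √(22202 - 134*I*√12194/8281)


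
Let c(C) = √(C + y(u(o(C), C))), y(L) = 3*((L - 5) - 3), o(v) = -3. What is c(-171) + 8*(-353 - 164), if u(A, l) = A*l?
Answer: -4136 + 8*√21 ≈ -4099.3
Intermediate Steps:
y(L) = -24 + 3*L (y(L) = 3*((-5 + L) - 3) = 3*(-8 + L) = -24 + 3*L)
c(C) = √(-24 - 8*C) (c(C) = √(C + (-24 + 3*(-3*C))) = √(C + (-24 - 9*C)) = √(-24 - 8*C))
c(-171) + 8*(-353 - 164) = 2*√(-6 - 2*(-171)) + 8*(-353 - 164) = 2*√(-6 + 342) + 8*(-517) = 2*√336 - 4136 = 2*(4*√21) - 4136 = 8*√21 - 4136 = -4136 + 8*√21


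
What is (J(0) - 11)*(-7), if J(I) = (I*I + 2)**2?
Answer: 49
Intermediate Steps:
J(I) = (2 + I**2)**2 (J(I) = (I**2 + 2)**2 = (2 + I**2)**2)
(J(0) - 11)*(-7) = ((2 + 0**2)**2 - 11)*(-7) = ((2 + 0)**2 - 11)*(-7) = (2**2 - 11)*(-7) = (4 - 11)*(-7) = -7*(-7) = 49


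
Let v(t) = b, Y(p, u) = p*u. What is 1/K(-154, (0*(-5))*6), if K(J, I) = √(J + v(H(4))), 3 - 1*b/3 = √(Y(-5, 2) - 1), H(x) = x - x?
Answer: (-145 - 3*I*√11)^(-½) ≈ 0.0028409 + 0.082899*I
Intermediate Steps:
H(x) = 0
b = 9 - 3*I*√11 (b = 9 - 3*√(-5*2 - 1) = 9 - 3*√(-10 - 1) = 9 - 3*I*√11 ≈ 9.0 - 9.9499*I)
v(t) = 9 - 3*I*√11
K(J, I) = √(9 + J - 3*I*√11) (K(J, I) = √(J + (9 - 3*I*√11)) = √(9 + J - 3*I*√11))
1/K(-154, (0*(-5))*6) = 1/(√(9 - 154 - 3*I*√11)) = 1/(√(-145 - 3*I*√11)) = (-145 - 3*I*√11)^(-½)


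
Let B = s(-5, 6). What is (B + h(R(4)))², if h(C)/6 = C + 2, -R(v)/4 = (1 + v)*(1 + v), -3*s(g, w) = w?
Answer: 348100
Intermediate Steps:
s(g, w) = -w/3
R(v) = -4*(1 + v)² (R(v) = -4*(1 + v)*(1 + v) = -4*(1 + v)²)
h(C) = 12 + 6*C (h(C) = 6*(C + 2) = 6*(2 + C) = 12 + 6*C)
B = -2 (B = -⅓*6 = -2)
(B + h(R(4)))² = (-2 + (12 + 6*(-4*(1 + 4)²)))² = (-2 + (12 + 6*(-4*5²)))² = (-2 + (12 + 6*(-4*25)))² = (-2 + (12 + 6*(-100)))² = (-2 + (12 - 600))² = (-2 - 588)² = (-590)² = 348100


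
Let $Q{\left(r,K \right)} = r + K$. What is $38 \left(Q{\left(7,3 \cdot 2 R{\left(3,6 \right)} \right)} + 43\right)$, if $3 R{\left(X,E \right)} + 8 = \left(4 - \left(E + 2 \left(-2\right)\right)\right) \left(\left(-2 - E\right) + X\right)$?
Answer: $532$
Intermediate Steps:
$R{\left(X,E \right)} = - \frac{8}{3} + \frac{\left(8 - E\right) \left(-2 + X - E\right)}{3}$ ($R{\left(X,E \right)} = - \frac{8}{3} + \frac{\left(4 - \left(E + 2 \left(-2\right)\right)\right) \left(\left(-2 - E\right) + X\right)}{3} = - \frac{8}{3} + \frac{\left(4 - \left(E - 4\right)\right) \left(-2 + X - E\right)}{3} = - \frac{8}{3} + \frac{\left(4 - \left(-4 + E\right)\right) \left(-2 + X - E\right)}{3} = - \frac{8}{3} + \frac{\left(8 - E\right) \left(-2 + X - E\right)}{3}$)
$Q{\left(r,K \right)} = K + r$
$38 \left(Q{\left(7,3 \cdot 2 R{\left(3,6 \right)} \right)} + 43\right) = 38 \left(\left(3 \cdot 2 \left(-8 - 12 + \frac{6^{2}}{3} + \frac{8}{3} \cdot 3 - 2 \cdot 3\right) + 7\right) + 43\right) = 38 \left(\left(6 \left(-8 - 12 + \frac{1}{3} \cdot 36 + 8 - 6\right) + 7\right) + 43\right) = 38 \left(\left(6 \left(-8 - 12 + 12 + 8 - 6\right) + 7\right) + 43\right) = 38 \left(\left(6 \left(-6\right) + 7\right) + 43\right) = 38 \left(\left(-36 + 7\right) + 43\right) = 38 \left(-29 + 43\right) = 38 \cdot 14 = 532$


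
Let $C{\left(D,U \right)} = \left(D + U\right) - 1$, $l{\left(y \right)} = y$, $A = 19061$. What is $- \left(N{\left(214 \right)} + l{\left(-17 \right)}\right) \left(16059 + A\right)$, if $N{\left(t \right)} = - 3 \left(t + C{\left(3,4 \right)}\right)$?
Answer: $23776240$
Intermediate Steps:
$C{\left(D,U \right)} = -1 + D + U$
$N{\left(t \right)} = -18 - 3 t$ ($N{\left(t \right)} = - 3 \left(t + \left(-1 + 3 + 4\right)\right) = - 3 \left(t + 6\right) = - 3 \left(6 + t\right) = -18 - 3 t$)
$- \left(N{\left(214 \right)} + l{\left(-17 \right)}\right) \left(16059 + A\right) = - \left(\left(-18 - 642\right) - 17\right) \left(16059 + 19061\right) = - \left(\left(-18 - 642\right) - 17\right) 35120 = - \left(-660 - 17\right) 35120 = - \left(-677\right) 35120 = \left(-1\right) \left(-23776240\right) = 23776240$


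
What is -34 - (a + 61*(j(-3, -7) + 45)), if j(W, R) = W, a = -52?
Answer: -2544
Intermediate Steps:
-34 - (a + 61*(j(-3, -7) + 45)) = -34 - (-52 + 61*(-3 + 45)) = -34 - (-52 + 61*42) = -34 - (-52 + 2562) = -34 - 1*2510 = -34 - 2510 = -2544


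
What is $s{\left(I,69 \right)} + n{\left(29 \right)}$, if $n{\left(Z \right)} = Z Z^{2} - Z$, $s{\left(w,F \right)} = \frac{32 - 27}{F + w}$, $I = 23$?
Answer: $\frac{2241125}{92} \approx 24360.0$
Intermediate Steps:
$s{\left(w,F \right)} = \frac{5}{F + w}$
$n{\left(Z \right)} = Z^{3} - Z$
$s{\left(I,69 \right)} + n{\left(29 \right)} = \frac{5}{69 + 23} + \left(29^{3} - 29\right) = \frac{5}{92} + \left(24389 - 29\right) = 5 \cdot \frac{1}{92} + 24360 = \frac{5}{92} + 24360 = \frac{2241125}{92}$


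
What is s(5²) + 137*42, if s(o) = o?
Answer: 5779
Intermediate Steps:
s(5²) + 137*42 = 5² + 137*42 = 25 + 5754 = 5779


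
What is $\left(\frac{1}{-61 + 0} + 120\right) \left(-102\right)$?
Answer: $- \frac{746538}{61} \approx -12238.0$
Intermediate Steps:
$\left(\frac{1}{-61 + 0} + 120\right) \left(-102\right) = \left(\frac{1}{-61} + 120\right) \left(-102\right) = \left(- \frac{1}{61} + 120\right) \left(-102\right) = \frac{7319}{61} \left(-102\right) = - \frac{746538}{61}$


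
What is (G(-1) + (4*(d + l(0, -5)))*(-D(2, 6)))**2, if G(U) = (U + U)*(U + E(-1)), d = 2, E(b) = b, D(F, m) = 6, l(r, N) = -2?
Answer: 16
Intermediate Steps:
G(U) = 2*U*(-1 + U) (G(U) = (U + U)*(U - 1) = (2*U)*(-1 + U) = 2*U*(-1 + U))
(G(-1) + (4*(d + l(0, -5)))*(-D(2, 6)))**2 = (2*(-1)*(-1 - 1) + (4*(2 - 2))*(-1*6))**2 = (2*(-1)*(-2) + (4*0)*(-6))**2 = (4 + 0*(-6))**2 = (4 + 0)**2 = 4**2 = 16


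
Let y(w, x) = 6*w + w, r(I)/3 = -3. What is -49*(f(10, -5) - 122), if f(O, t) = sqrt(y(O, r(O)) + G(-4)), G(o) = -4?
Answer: 5978 - 49*sqrt(66) ≈ 5579.9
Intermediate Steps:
r(I) = -9 (r(I) = 3*(-3) = -9)
y(w, x) = 7*w
f(O, t) = sqrt(-4 + 7*O) (f(O, t) = sqrt(7*O - 4) = sqrt(-4 + 7*O))
-49*(f(10, -5) - 122) = -49*(sqrt(-4 + 7*10) - 122) = -49*(sqrt(-4 + 70) - 122) = -49*(sqrt(66) - 122) = -49*(-122 + sqrt(66)) = 5978 - 49*sqrt(66)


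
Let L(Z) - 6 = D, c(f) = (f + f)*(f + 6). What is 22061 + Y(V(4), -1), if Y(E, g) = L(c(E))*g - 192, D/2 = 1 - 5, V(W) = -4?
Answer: 21871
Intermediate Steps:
c(f) = 2*f*(6 + f) (c(f) = (2*f)*(6 + f) = 2*f*(6 + f))
D = -8 (D = 2*(1 - 5) = 2*(-4) = -8)
L(Z) = -2 (L(Z) = 6 - 8 = -2)
Y(E, g) = -192 - 2*g (Y(E, g) = -2*g - 192 = -192 - 2*g)
22061 + Y(V(4), -1) = 22061 + (-192 - 2*(-1)) = 22061 + (-192 + 2) = 22061 - 190 = 21871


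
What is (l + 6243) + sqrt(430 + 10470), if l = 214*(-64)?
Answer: -7453 + 10*sqrt(109) ≈ -7348.6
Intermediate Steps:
l = -13696
(l + 6243) + sqrt(430 + 10470) = (-13696 + 6243) + sqrt(430 + 10470) = -7453 + sqrt(10900) = -7453 + 10*sqrt(109)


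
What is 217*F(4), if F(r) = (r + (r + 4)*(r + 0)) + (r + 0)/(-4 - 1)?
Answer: 38192/5 ≈ 7638.4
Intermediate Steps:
F(r) = 4*r/5 + r*(4 + r) (F(r) = (r + (4 + r)*r) + r/(-5) = (r + r*(4 + r)) + r*(-⅕) = (r + r*(4 + r)) - r/5 = 4*r/5 + r*(4 + r))
217*F(4) = 217*((⅕)*4*(24 + 5*4)) = 217*((⅕)*4*(24 + 20)) = 217*((⅕)*4*44) = 217*(176/5) = 38192/5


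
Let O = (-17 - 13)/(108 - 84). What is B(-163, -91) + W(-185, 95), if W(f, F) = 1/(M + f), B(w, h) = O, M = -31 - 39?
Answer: -1279/1020 ≈ -1.2539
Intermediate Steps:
M = -70
O = -5/4 (O = -30/24 = -30*1/24 = -5/4 ≈ -1.2500)
B(w, h) = -5/4
W(f, F) = 1/(-70 + f)
B(-163, -91) + W(-185, 95) = -5/4 + 1/(-70 - 185) = -5/4 + 1/(-255) = -5/4 - 1/255 = -1279/1020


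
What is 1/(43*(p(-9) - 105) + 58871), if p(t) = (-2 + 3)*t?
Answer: 1/53969 ≈ 1.8529e-5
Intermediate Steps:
p(t) = t (p(t) = 1*t = t)
1/(43*(p(-9) - 105) + 58871) = 1/(43*(-9 - 105) + 58871) = 1/(43*(-114) + 58871) = 1/(-4902 + 58871) = 1/53969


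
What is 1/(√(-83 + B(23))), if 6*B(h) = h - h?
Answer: -I*√83/83 ≈ -0.10976*I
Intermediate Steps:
B(h) = 0 (B(h) = (h - h)/6 = (⅙)*0 = 0)
1/(√(-83 + B(23))) = 1/(√(-83 + 0)) = 1/(√(-83)) = 1/(I*√83) = -I*√83/83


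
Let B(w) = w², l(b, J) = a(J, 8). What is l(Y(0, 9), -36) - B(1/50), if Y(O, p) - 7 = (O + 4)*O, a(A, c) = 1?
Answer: 2499/2500 ≈ 0.99960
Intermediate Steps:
Y(O, p) = 7 + O*(4 + O) (Y(O, p) = 7 + (O + 4)*O = 7 + (4 + O)*O = 7 + O*(4 + O))
l(b, J) = 1
l(Y(0, 9), -36) - B(1/50) = 1 - (1/50)² = 1 - 1*1/2500 = 1 - 1/2500 = 2499/2500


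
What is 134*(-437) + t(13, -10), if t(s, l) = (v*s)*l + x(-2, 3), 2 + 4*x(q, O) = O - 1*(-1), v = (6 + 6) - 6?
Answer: -118675/2 ≈ -59338.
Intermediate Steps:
v = 6 (v = 12 - 6 = 6)
x(q, O) = -¼ + O/4 (x(q, O) = -½ + (O - 1*(-1))/4 = -½ + (O + 1)/4 = -½ + (1 + O)/4 = -½ + (¼ + O/4) = -¼ + O/4)
t(s, l) = ½ + 6*l*s (t(s, l) = (6*s)*l + (-¼ + (¼)*3) = 6*l*s + (-¼ + ¾) = 6*l*s + ½ = ½ + 6*l*s)
134*(-437) + t(13, -10) = 134*(-437) + (½ + 6*(-10)*13) = -58558 + (½ - 780) = -58558 - 1559/2 = -118675/2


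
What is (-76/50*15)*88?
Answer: -10032/5 ≈ -2006.4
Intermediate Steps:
(-76/50*15)*88 = (-76*1/50*15)*88 = -38/25*15*88 = -114/5*88 = -10032/5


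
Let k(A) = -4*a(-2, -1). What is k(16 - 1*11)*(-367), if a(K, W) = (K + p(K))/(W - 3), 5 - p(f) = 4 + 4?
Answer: 1835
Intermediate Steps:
p(f) = -3 (p(f) = 5 - (4 + 4) = 5 - 1*8 = 5 - 8 = -3)
a(K, W) = (-3 + K)/(-3 + W) (a(K, W) = (K - 3)/(W - 3) = (-3 + K)/(-3 + W))
k(A) = -5 (k(A) = -4*(-3 - 2)/(-3 - 1) = -4*(-5)/(-4) = -(-1)*(-5) = -4*5/4 = -5)
k(16 - 1*11)*(-367) = -5*(-367) = 1835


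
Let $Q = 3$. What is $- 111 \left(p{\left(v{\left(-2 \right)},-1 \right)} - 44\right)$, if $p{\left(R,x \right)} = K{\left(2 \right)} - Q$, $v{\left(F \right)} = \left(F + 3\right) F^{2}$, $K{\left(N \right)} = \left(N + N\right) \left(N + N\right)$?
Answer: $3441$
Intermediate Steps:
$K{\left(N \right)} = 4 N^{2}$ ($K{\left(N \right)} = 2 N 2 N = 4 N^{2}$)
$v{\left(F \right)} = F^{2} \left(3 + F\right)$ ($v{\left(F \right)} = \left(3 + F\right) F^{2} = F^{2} \left(3 + F\right)$)
$p{\left(R,x \right)} = 13$ ($p{\left(R,x \right)} = 4 \cdot 2^{2} - 3 = 4 \cdot 4 - 3 = 16 - 3 = 13$)
$- 111 \left(p{\left(v{\left(-2 \right)},-1 \right)} - 44\right) = - 111 \left(13 - 44\right) = \left(-111\right) \left(-31\right) = 3441$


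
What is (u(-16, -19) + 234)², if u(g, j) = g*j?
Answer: 289444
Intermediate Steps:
(u(-16, -19) + 234)² = (-16*(-19) + 234)² = (304 + 234)² = 538² = 289444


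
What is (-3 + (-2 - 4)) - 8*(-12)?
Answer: 87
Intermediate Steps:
(-3 + (-2 - 4)) - 8*(-12) = (-3 - 6) + 96 = -9 + 96 = 87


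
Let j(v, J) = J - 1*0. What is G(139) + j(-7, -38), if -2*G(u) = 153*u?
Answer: -21343/2 ≈ -10672.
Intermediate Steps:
j(v, J) = J (j(v, J) = J + 0 = J)
G(u) = -153*u/2
G(139) + j(-7, -38) = -153/2*139 - 38 = -21267/2 - 38 = -21343/2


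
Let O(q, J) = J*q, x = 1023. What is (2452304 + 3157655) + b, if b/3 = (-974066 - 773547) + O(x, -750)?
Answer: -1934630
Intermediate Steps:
b = -7544589 (b = 3*((-974066 - 773547) - 750*1023) = 3*(-1747613 - 767250) = 3*(-2514863) = -7544589)
(2452304 + 3157655) + b = (2452304 + 3157655) - 7544589 = 5609959 - 7544589 = -1934630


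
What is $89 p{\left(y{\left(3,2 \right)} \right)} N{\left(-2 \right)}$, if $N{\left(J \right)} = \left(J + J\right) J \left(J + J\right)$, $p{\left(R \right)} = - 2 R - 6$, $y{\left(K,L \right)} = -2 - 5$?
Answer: $-22784$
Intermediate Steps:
$y{\left(K,L \right)} = -7$
$p{\left(R \right)} = -6 - 2 R$
$N{\left(J \right)} = 4 J^{3}$ ($N{\left(J \right)} = 2 J J 2 J = 2 J 2 J^{2} = 4 J^{3}$)
$89 p{\left(y{\left(3,2 \right)} \right)} N{\left(-2 \right)} = 89 \left(-6 - -14\right) 4 \left(-2\right)^{3} = 89 \left(-6 + 14\right) 4 \left(-8\right) = 89 \cdot 8 \left(-32\right) = 712 \left(-32\right) = -22784$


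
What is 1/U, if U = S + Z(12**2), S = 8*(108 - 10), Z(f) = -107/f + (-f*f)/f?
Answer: 144/92053 ≈ 0.0015643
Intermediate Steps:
Z(f) = -f - 107/f (Z(f) = -107/f + (-f**2)/f = -107/f - f = -f - 107/f)
S = 784 (S = 8*98 = 784)
U = 92053/144 (U = 784 + (-1*12**2 - 107/(12**2)) = 784 + (-1*144 - 107/144) = 784 + (-144 - 107*1/144) = 784 + (-144 - 107/144) = 784 - 20843/144 = 92053/144 ≈ 639.26)
1/U = 1/(92053/144) = 144/92053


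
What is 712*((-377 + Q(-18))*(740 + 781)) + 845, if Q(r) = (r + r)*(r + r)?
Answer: 995233733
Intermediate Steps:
Q(r) = 4*r² (Q(r) = (2*r)*(2*r) = 4*r²)
712*((-377 + Q(-18))*(740 + 781)) + 845 = 712*((-377 + 4*(-18)²)*(740 + 781)) + 845 = 712*((-377 + 4*324)*1521) + 845 = 712*((-377 + 1296)*1521) + 845 = 712*(919*1521) + 845 = 712*1397799 + 845 = 995232888 + 845 = 995233733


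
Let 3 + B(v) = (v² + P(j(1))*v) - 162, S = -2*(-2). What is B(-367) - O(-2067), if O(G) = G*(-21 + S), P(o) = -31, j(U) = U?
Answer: 110762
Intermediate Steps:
S = 4
B(v) = -165 + v² - 31*v (B(v) = -3 + ((v² - 31*v) - 162) = -3 + (-162 + v² - 31*v) = -165 + v² - 31*v)
O(G) = -17*G (O(G) = G*(-21 + 4) = G*(-17) = -17*G)
B(-367) - O(-2067) = (-165 + (-367)² - 31*(-367)) - (-17)*(-2067) = (-165 + 134689 + 11377) - 1*35139 = 145901 - 35139 = 110762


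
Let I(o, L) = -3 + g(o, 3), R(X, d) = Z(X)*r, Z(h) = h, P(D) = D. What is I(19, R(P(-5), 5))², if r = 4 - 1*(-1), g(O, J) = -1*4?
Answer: 49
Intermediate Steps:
g(O, J) = -4
r = 5 (r = 4 + 1 = 5)
R(X, d) = 5*X (R(X, d) = X*5 = 5*X)
I(o, L) = -7 (I(o, L) = -3 - 4 = -7)
I(19, R(P(-5), 5))² = (-7)² = 49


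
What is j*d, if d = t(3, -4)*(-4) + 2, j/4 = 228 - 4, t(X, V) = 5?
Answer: -16128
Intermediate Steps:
j = 896 (j = 4*(228 - 4) = 4*224 = 896)
d = -18 (d = 5*(-4) + 2 = -20 + 2 = -18)
j*d = 896*(-18) = -16128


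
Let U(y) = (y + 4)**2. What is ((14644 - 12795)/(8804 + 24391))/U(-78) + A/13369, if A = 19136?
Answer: 3478486810801/2430160937580 ≈ 1.4314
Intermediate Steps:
U(y) = (4 + y)**2
((14644 - 12795)/(8804 + 24391))/U(-78) + A/13369 = ((14644 - 12795)/(8804 + 24391))/((4 - 78)**2) + 19136/13369 = (1849/33195)/((-74)**2) + 19136*(1/13369) = (1849*(1/33195))/5476 + 19136/13369 = (1849/33195)*(1/5476) + 19136/13369 = 1849/181775820 + 19136/13369 = 3478486810801/2430160937580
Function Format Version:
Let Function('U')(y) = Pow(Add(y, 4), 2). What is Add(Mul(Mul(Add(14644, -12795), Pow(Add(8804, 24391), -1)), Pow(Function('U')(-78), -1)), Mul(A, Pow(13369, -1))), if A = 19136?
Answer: Rational(3478486810801, 2430160937580) ≈ 1.4314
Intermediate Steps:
Function('U')(y) = Pow(Add(4, y), 2)
Add(Mul(Mul(Add(14644, -12795), Pow(Add(8804, 24391), -1)), Pow(Function('U')(-78), -1)), Mul(A, Pow(13369, -1))) = Add(Mul(Mul(Add(14644, -12795), Pow(Add(8804, 24391), -1)), Pow(Pow(Add(4, -78), 2), -1)), Mul(19136, Pow(13369, -1))) = Add(Mul(Mul(1849, Pow(33195, -1)), Pow(Pow(-74, 2), -1)), Mul(19136, Rational(1, 13369))) = Add(Mul(Mul(1849, Rational(1, 33195)), Pow(5476, -1)), Rational(19136, 13369)) = Add(Mul(Rational(1849, 33195), Rational(1, 5476)), Rational(19136, 13369)) = Add(Rational(1849, 181775820), Rational(19136, 13369)) = Rational(3478486810801, 2430160937580)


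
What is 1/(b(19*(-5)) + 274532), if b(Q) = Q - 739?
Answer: 1/273698 ≈ 3.6537e-6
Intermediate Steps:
b(Q) = -739 + Q
1/(b(19*(-5)) + 274532) = 1/((-739 + 19*(-5)) + 274532) = 1/((-739 - 95) + 274532) = 1/(-834 + 274532) = 1/273698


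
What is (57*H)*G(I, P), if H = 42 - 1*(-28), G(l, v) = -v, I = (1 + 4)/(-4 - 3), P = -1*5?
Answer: 19950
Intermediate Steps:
P = -5
I = -5/7 (I = 5/(-7) = 5*(-⅐) = -5/7 ≈ -0.71429)
H = 70 (H = 42 + 28 = 70)
(57*H)*G(I, P) = (57*70)*(-1*(-5)) = 3990*5 = 19950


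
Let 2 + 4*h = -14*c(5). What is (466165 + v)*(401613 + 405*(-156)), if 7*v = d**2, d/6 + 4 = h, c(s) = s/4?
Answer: 17685103744617/112 ≈ 1.5790e+11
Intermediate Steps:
c(s) = s/4 (c(s) = s*(1/4) = s/4)
h = -39/8 (h = -1/2 + (-7*5/2)/4 = -1/2 + (-14*5/4)/4 = -1/2 + (1/4)*(-35/2) = -1/2 - 35/8 = -39/8 ≈ -4.8750)
d = -213/4 (d = -24 + 6*(-39/8) = -24 - 117/4 = -213/4 ≈ -53.250)
v = 45369/112 (v = (-213/4)**2/7 = (1/7)*(45369/16) = 45369/112 ≈ 405.08)
(466165 + v)*(401613 + 405*(-156)) = (466165 + 45369/112)*(401613 + 405*(-156)) = 52255849*(401613 - 63180)/112 = (52255849/112)*338433 = 17685103744617/112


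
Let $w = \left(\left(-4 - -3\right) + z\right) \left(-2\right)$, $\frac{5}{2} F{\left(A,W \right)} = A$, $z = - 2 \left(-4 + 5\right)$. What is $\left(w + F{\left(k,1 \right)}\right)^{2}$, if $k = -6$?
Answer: $\frac{324}{25} \approx 12.96$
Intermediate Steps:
$z = -2$ ($z = \left(-2\right) 1 = -2$)
$F{\left(A,W \right)} = \frac{2 A}{5}$
$w = 6$ ($w = \left(\left(-4 - -3\right) - 2\right) \left(-2\right) = \left(\left(-4 + 3\right) - 2\right) \left(-2\right) = \left(-1 - 2\right) \left(-2\right) = \left(-3\right) \left(-2\right) = 6$)
$\left(w + F{\left(k,1 \right)}\right)^{2} = \left(6 + \frac{2}{5} \left(-6\right)\right)^{2} = \left(6 - \frac{12}{5}\right)^{2} = \left(\frac{18}{5}\right)^{2} = \frac{324}{25}$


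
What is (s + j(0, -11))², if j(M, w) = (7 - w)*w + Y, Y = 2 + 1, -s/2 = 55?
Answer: 93025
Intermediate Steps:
s = -110 (s = -2*55 = -110)
Y = 3
j(M, w) = 3 + w*(7 - w) (j(M, w) = (7 - w)*w + 3 = w*(7 - w) + 3 = 3 + w*(7 - w))
(s + j(0, -11))² = (-110 + (3 - 1*(-11)² + 7*(-11)))² = (-110 + (3 - 1*121 - 77))² = (-110 + (3 - 121 - 77))² = (-110 - 195)² = (-305)² = 93025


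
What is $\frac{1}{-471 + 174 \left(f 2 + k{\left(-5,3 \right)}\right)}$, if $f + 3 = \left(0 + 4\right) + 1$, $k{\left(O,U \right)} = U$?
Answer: $\frac{1}{747} \approx 0.0013387$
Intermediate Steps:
$f = 2$ ($f = -3 + \left(\left(0 + 4\right) + 1\right) = -3 + \left(4 + 1\right) = -3 + 5 = 2$)
$\frac{1}{-471 + 174 \left(f 2 + k{\left(-5,3 \right)}\right)} = \frac{1}{-471 + 174 \left(2 \cdot 2 + 3\right)} = \frac{1}{-471 + 174 \left(4 + 3\right)} = \frac{1}{-471 + 174 \cdot 7} = \frac{1}{-471 + 1218} = \frac{1}{747}$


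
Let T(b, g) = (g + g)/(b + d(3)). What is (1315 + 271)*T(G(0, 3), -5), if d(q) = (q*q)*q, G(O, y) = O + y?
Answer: -1586/3 ≈ -528.67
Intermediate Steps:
d(q) = q³ (d(q) = q²*q = q³)
T(b, g) = 2*g/(27 + b) (T(b, g) = (g + g)/(b + 3³) = (2*g)/(b + 27) = (2*g)/(27 + b) = 2*g/(27 + b))
(1315 + 271)*T(G(0, 3), -5) = (1315 + 271)*(2*(-5)/(27 + (0 + 3))) = 1586*(2*(-5)/(27 + 3)) = 1586*(2*(-5)/30) = 1586*(2*(-5)*(1/30)) = 1586*(-⅓) = -1586/3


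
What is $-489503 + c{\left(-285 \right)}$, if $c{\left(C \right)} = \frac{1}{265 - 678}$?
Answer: $- \frac{202164740}{413} \approx -4.895 \cdot 10^{5}$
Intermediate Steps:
$c{\left(C \right)} = - \frac{1}{413}$ ($c{\left(C \right)} = \frac{1}{-413} = - \frac{1}{413}$)
$-489503 + c{\left(-285 \right)} = -489503 - \frac{1}{413} = - \frac{202164740}{413}$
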